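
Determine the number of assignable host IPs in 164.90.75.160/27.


Host bits = 32 - 27 = 5
Total addresses = 2^5 = 32
Usable = total - 2 (network and broadcast)
Usable hosts: 30


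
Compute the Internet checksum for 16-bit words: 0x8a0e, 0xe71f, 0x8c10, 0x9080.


Sum all words (with carry folding):
+ 0x8a0e = 0x8a0e
+ 0xe71f = 0x712e
+ 0x8c10 = 0xfd3e
+ 0x9080 = 0x8dbf
One's complement: ~0x8dbf
Checksum = 0x7240


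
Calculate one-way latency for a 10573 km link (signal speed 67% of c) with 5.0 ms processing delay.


Speed = 0.67 * 3e5 km/s = 201000 km/s
Propagation delay = 10573 / 201000 = 0.0526 s = 52.602 ms
Processing delay = 5.0 ms
Total one-way latency = 57.602 ms


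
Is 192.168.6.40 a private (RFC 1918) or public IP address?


RFC 1918 private ranges:
  10.0.0.0/8 (10.0.0.0 - 10.255.255.255)
  172.16.0.0/12 (172.16.0.0 - 172.31.255.255)
  192.168.0.0/16 (192.168.0.0 - 192.168.255.255)
Private (in 192.168.0.0/16)


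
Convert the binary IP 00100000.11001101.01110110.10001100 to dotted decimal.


00100000 = 32
11001101 = 205
01110110 = 118
10001100 = 140
IP: 32.205.118.140


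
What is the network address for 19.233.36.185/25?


IP:   00010011.11101001.00100100.10111001
Mask: 11111111.11111111.11111111.10000000
AND operation:
Net:  00010011.11101001.00100100.10000000
Network: 19.233.36.128/25


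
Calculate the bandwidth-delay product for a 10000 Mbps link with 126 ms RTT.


BDP = bandwidth * RTT
= 10000 Mbps * 126 ms
= 10000 * 1e6 * 126 / 1000 bits
= 1260000000 bits
= 157500000 bytes
= 153808.5938 KB
BDP = 1260000000 bits (157500000 bytes)


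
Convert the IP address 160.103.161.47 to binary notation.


160 = 10100000
103 = 01100111
161 = 10100001
47 = 00101111
Binary: 10100000.01100111.10100001.00101111


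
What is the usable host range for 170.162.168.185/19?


Network: 170.162.160.0
Broadcast: 170.162.191.255
First usable = network + 1
Last usable = broadcast - 1
Range: 170.162.160.1 to 170.162.191.254


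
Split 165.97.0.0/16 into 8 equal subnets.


New prefix = 16 + 3 = 19
Each subnet has 8192 addresses
  165.97.0.0/19
  165.97.32.0/19
  165.97.64.0/19
  165.97.96.0/19
  165.97.128.0/19
  165.97.160.0/19
  165.97.192.0/19
  165.97.224.0/19
Subnets: 165.97.0.0/19, 165.97.32.0/19, 165.97.64.0/19, 165.97.96.0/19, 165.97.128.0/19, 165.97.160.0/19, 165.97.192.0/19, 165.97.224.0/19


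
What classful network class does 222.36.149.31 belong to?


First octet: 222
Binary: 11011110
110xxxxx -> Class C (192-223)
Class C, default mask 255.255.255.0 (/24)


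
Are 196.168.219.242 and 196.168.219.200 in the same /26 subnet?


Mask: 255.255.255.192
196.168.219.242 AND mask = 196.168.219.192
196.168.219.200 AND mask = 196.168.219.192
Yes, same subnet (196.168.219.192)


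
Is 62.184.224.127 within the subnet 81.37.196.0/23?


Subnet network: 81.37.196.0
Test IP AND mask: 62.184.224.0
No, 62.184.224.127 is not in 81.37.196.0/23


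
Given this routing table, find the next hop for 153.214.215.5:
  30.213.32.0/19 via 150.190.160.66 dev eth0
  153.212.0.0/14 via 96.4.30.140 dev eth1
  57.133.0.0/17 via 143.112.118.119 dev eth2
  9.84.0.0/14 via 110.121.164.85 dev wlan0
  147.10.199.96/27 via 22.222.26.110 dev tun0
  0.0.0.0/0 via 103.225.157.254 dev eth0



Longest prefix match for 153.214.215.5:
  /19 30.213.32.0: no
  /14 153.212.0.0: MATCH
  /17 57.133.0.0: no
  /14 9.84.0.0: no
  /27 147.10.199.96: no
  /0 0.0.0.0: MATCH
Selected: next-hop 96.4.30.140 via eth1 (matched /14)


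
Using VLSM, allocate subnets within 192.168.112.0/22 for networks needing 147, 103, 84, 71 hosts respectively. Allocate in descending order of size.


147 hosts -> /24 (254 usable): 192.168.112.0/24
103 hosts -> /25 (126 usable): 192.168.113.0/25
84 hosts -> /25 (126 usable): 192.168.113.128/25
71 hosts -> /25 (126 usable): 192.168.114.0/25
Allocation: 192.168.112.0/24 (147 hosts, 254 usable); 192.168.113.0/25 (103 hosts, 126 usable); 192.168.113.128/25 (84 hosts, 126 usable); 192.168.114.0/25 (71 hosts, 126 usable)


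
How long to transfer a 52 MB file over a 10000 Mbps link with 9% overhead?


Effective throughput = 10000 * (1 - 9/100) = 9100 Mbps
File size in Mb = 52 * 8 = 416 Mb
Time = 416 / 9100
Time = 0.0457 seconds


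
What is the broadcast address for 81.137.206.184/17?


Network: 81.137.128.0/17
Host bits = 15
Set all host bits to 1:
Broadcast: 81.137.255.255


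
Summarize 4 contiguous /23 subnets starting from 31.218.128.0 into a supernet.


Original prefix: /23
Number of subnets: 4 = 2^2
New prefix = 23 - 2 = 21
Supernet: 31.218.128.0/21


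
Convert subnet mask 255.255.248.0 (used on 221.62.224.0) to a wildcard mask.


Subnet mask: 255.255.248.0
Wildcard = 255.255.255.255 - subnet mask
255 - 255 = 0
255 - 255 = 0
255 - 248 = 7
255 - 0 = 255
Wildcard: 0.0.7.255


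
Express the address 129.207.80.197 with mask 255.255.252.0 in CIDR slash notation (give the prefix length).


Binary: 11111111.11111111.11111100.00000000
Count leading 1s
Prefix: /22


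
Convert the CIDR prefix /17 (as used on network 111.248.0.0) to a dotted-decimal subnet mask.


/17 means 17 network bits, 15 host bits
Binary: 11111111111111111000000000000000
Mask: 255.255.128.0


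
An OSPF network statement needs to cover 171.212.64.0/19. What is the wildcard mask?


Subnet mask: 255.255.224.0
Wildcard = 255.255.255.255 - subnet mask
255 - 255 = 0
255 - 255 = 0
255 - 224 = 31
255 - 0 = 255
Wildcard: 0.0.31.255


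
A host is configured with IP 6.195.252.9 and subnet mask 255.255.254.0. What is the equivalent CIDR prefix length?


Binary: 11111111.11111111.11111110.00000000
Count leading 1s
Prefix: /23


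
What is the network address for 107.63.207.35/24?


IP:   01101011.00111111.11001111.00100011
Mask: 11111111.11111111.11111111.00000000
AND operation:
Net:  01101011.00111111.11001111.00000000
Network: 107.63.207.0/24


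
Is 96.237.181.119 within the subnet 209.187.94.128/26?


Subnet network: 209.187.94.128
Test IP AND mask: 96.237.181.64
No, 96.237.181.119 is not in 209.187.94.128/26


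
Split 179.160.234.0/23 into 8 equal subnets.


New prefix = 23 + 3 = 26
Each subnet has 64 addresses
  179.160.234.0/26
  179.160.234.64/26
  179.160.234.128/26
  179.160.234.192/26
  179.160.235.0/26
  179.160.235.64/26
  179.160.235.128/26
  179.160.235.192/26
Subnets: 179.160.234.0/26, 179.160.234.64/26, 179.160.234.128/26, 179.160.234.192/26, 179.160.235.0/26, 179.160.235.64/26, 179.160.235.128/26, 179.160.235.192/26


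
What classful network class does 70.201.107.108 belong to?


First octet: 70
Binary: 01000110
0xxxxxxx -> Class A (1-126)
Class A, default mask 255.0.0.0 (/8)


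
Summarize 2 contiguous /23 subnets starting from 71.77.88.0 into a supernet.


Original prefix: /23
Number of subnets: 2 = 2^1
New prefix = 23 - 1 = 22
Supernet: 71.77.88.0/22


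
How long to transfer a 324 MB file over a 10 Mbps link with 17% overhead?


Effective throughput = 10 * (1 - 17/100) = 8.3 Mbps
File size in Mb = 324 * 8 = 2592 Mb
Time = 2592 / 8.3
Time = 312.2892 seconds


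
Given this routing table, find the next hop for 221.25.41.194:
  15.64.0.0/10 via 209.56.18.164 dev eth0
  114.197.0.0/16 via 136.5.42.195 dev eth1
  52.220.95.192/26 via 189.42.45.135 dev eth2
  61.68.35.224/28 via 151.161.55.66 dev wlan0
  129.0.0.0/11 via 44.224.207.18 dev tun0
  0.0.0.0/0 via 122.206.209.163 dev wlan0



Longest prefix match for 221.25.41.194:
  /10 15.64.0.0: no
  /16 114.197.0.0: no
  /26 52.220.95.192: no
  /28 61.68.35.224: no
  /11 129.0.0.0: no
  /0 0.0.0.0: MATCH
Selected: next-hop 122.206.209.163 via wlan0 (matched /0)


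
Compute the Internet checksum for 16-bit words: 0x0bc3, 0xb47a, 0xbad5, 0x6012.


Sum all words (with carry folding):
+ 0x0bc3 = 0x0bc3
+ 0xb47a = 0xc03d
+ 0xbad5 = 0x7b13
+ 0x6012 = 0xdb25
One's complement: ~0xdb25
Checksum = 0x24da


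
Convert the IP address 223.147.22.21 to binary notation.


223 = 11011111
147 = 10010011
22 = 00010110
21 = 00010101
Binary: 11011111.10010011.00010110.00010101


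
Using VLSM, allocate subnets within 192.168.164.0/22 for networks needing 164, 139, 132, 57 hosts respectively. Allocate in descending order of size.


164 hosts -> /24 (254 usable): 192.168.164.0/24
139 hosts -> /24 (254 usable): 192.168.165.0/24
132 hosts -> /24 (254 usable): 192.168.166.0/24
57 hosts -> /26 (62 usable): 192.168.167.0/26
Allocation: 192.168.164.0/24 (164 hosts, 254 usable); 192.168.165.0/24 (139 hosts, 254 usable); 192.168.166.0/24 (132 hosts, 254 usable); 192.168.167.0/26 (57 hosts, 62 usable)


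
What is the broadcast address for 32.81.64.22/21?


Network: 32.81.64.0/21
Host bits = 11
Set all host bits to 1:
Broadcast: 32.81.71.255


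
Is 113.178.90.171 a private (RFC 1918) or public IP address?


RFC 1918 private ranges:
  10.0.0.0/8 (10.0.0.0 - 10.255.255.255)
  172.16.0.0/12 (172.16.0.0 - 172.31.255.255)
  192.168.0.0/16 (192.168.0.0 - 192.168.255.255)
Public (not in any RFC 1918 range)


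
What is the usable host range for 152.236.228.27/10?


Network: 152.192.0.0
Broadcast: 152.255.255.255
First usable = network + 1
Last usable = broadcast - 1
Range: 152.192.0.1 to 152.255.255.254


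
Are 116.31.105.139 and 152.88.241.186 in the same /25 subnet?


Mask: 255.255.255.128
116.31.105.139 AND mask = 116.31.105.128
152.88.241.186 AND mask = 152.88.241.128
No, different subnets (116.31.105.128 vs 152.88.241.128)


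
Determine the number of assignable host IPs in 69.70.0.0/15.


Host bits = 32 - 15 = 17
Total addresses = 2^17 = 131072
Usable = total - 2 (network and broadcast)
Usable hosts: 131070


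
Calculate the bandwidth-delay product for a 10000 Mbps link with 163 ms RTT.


BDP = bandwidth * RTT
= 10000 Mbps * 163 ms
= 10000 * 1e6 * 163 / 1000 bits
= 1630000000 bits
= 203750000 bytes
= 198974.6094 KB
BDP = 1630000000 bits (203750000 bytes)


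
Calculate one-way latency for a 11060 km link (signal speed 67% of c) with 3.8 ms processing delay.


Speed = 0.67 * 3e5 km/s = 201000 km/s
Propagation delay = 11060 / 201000 = 0.055 s = 55.0249 ms
Processing delay = 3.8 ms
Total one-way latency = 58.8249 ms


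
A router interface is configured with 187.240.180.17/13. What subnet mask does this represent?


/13 means 13 network bits, 19 host bits
Binary: 11111111111110000000000000000000
Mask: 255.248.0.0


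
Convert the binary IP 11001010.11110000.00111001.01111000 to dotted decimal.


11001010 = 202
11110000 = 240
00111001 = 57
01111000 = 120
IP: 202.240.57.120


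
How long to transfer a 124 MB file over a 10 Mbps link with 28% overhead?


Effective throughput = 10 * (1 - 28/100) = 7.2 Mbps
File size in Mb = 124 * 8 = 992 Mb
Time = 992 / 7.2
Time = 137.7778 seconds


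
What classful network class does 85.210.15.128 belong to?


First octet: 85
Binary: 01010101
0xxxxxxx -> Class A (1-126)
Class A, default mask 255.0.0.0 (/8)


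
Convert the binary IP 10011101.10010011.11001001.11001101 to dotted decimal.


10011101 = 157
10010011 = 147
11001001 = 201
11001101 = 205
IP: 157.147.201.205


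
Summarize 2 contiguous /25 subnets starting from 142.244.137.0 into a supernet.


Original prefix: /25
Number of subnets: 2 = 2^1
New prefix = 25 - 1 = 24
Supernet: 142.244.137.0/24


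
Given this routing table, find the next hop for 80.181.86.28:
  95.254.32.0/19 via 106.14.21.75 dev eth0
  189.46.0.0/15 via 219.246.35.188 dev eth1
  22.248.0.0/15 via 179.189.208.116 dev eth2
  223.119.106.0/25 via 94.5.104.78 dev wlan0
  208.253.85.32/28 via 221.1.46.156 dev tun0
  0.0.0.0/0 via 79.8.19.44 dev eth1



Longest prefix match for 80.181.86.28:
  /19 95.254.32.0: no
  /15 189.46.0.0: no
  /15 22.248.0.0: no
  /25 223.119.106.0: no
  /28 208.253.85.32: no
  /0 0.0.0.0: MATCH
Selected: next-hop 79.8.19.44 via eth1 (matched /0)


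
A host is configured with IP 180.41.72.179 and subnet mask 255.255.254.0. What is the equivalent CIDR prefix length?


Binary: 11111111.11111111.11111110.00000000
Count leading 1s
Prefix: /23


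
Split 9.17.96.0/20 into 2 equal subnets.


New prefix = 20 + 1 = 21
Each subnet has 2048 addresses
  9.17.96.0/21
  9.17.104.0/21
Subnets: 9.17.96.0/21, 9.17.104.0/21


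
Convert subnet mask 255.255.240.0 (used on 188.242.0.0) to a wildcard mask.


Subnet mask: 255.255.240.0
Wildcard = 255.255.255.255 - subnet mask
255 - 255 = 0
255 - 255 = 0
255 - 240 = 15
255 - 0 = 255
Wildcard: 0.0.15.255


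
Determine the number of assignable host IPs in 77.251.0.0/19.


Host bits = 32 - 19 = 13
Total addresses = 2^13 = 8192
Usable = total - 2 (network and broadcast)
Usable hosts: 8190


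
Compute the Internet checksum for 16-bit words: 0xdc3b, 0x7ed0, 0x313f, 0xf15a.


Sum all words (with carry folding):
+ 0xdc3b = 0xdc3b
+ 0x7ed0 = 0x5b0c
+ 0x313f = 0x8c4b
+ 0xf15a = 0x7da6
One's complement: ~0x7da6
Checksum = 0x8259


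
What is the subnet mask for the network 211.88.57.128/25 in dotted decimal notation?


/25 means 25 network bits, 7 host bits
Binary: 11111111111111111111111110000000
Mask: 255.255.255.128


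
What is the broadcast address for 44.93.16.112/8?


Network: 44.0.0.0/8
Host bits = 24
Set all host bits to 1:
Broadcast: 44.255.255.255


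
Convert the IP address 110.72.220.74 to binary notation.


110 = 01101110
72 = 01001000
220 = 11011100
74 = 01001010
Binary: 01101110.01001000.11011100.01001010


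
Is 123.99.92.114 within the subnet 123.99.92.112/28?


Subnet network: 123.99.92.112
Test IP AND mask: 123.99.92.112
Yes, 123.99.92.114 is in 123.99.92.112/28


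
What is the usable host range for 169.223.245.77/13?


Network: 169.216.0.0
Broadcast: 169.223.255.255
First usable = network + 1
Last usable = broadcast - 1
Range: 169.216.0.1 to 169.223.255.254


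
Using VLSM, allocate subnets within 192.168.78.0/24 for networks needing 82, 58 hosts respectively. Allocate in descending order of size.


82 hosts -> /25 (126 usable): 192.168.78.0/25
58 hosts -> /26 (62 usable): 192.168.78.128/26
Allocation: 192.168.78.0/25 (82 hosts, 126 usable); 192.168.78.128/26 (58 hosts, 62 usable)


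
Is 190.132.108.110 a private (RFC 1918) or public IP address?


RFC 1918 private ranges:
  10.0.0.0/8 (10.0.0.0 - 10.255.255.255)
  172.16.0.0/12 (172.16.0.0 - 172.31.255.255)
  192.168.0.0/16 (192.168.0.0 - 192.168.255.255)
Public (not in any RFC 1918 range)


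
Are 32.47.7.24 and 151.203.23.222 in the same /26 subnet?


Mask: 255.255.255.192
32.47.7.24 AND mask = 32.47.7.0
151.203.23.222 AND mask = 151.203.23.192
No, different subnets (32.47.7.0 vs 151.203.23.192)


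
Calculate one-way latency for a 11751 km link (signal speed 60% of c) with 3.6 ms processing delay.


Speed = 0.6 * 3e5 km/s = 180000 km/s
Propagation delay = 11751 / 180000 = 0.0653 s = 65.2833 ms
Processing delay = 3.6 ms
Total one-way latency = 68.8833 ms


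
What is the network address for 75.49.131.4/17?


IP:   01001011.00110001.10000011.00000100
Mask: 11111111.11111111.10000000.00000000
AND operation:
Net:  01001011.00110001.10000000.00000000
Network: 75.49.128.0/17


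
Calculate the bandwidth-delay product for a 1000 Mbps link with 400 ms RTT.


BDP = bandwidth * RTT
= 1000 Mbps * 400 ms
= 1000 * 1e6 * 400 / 1000 bits
= 400000000 bits
= 50000000 bytes
= 48828.125 KB
BDP = 400000000 bits (50000000 bytes)


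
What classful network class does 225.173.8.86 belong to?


First octet: 225
Binary: 11100001
1110xxxx -> Class D (224-239)
Class D (multicast), default mask N/A


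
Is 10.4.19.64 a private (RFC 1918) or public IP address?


RFC 1918 private ranges:
  10.0.0.0/8 (10.0.0.0 - 10.255.255.255)
  172.16.0.0/12 (172.16.0.0 - 172.31.255.255)
  192.168.0.0/16 (192.168.0.0 - 192.168.255.255)
Private (in 10.0.0.0/8)


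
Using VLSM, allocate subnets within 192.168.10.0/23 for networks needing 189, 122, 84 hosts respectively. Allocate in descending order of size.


189 hosts -> /24 (254 usable): 192.168.10.0/24
122 hosts -> /25 (126 usable): 192.168.11.0/25
84 hosts -> /25 (126 usable): 192.168.11.128/25
Allocation: 192.168.10.0/24 (189 hosts, 254 usable); 192.168.11.0/25 (122 hosts, 126 usable); 192.168.11.128/25 (84 hosts, 126 usable)


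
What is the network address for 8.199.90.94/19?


IP:   00001000.11000111.01011010.01011110
Mask: 11111111.11111111.11100000.00000000
AND operation:
Net:  00001000.11000111.01000000.00000000
Network: 8.199.64.0/19


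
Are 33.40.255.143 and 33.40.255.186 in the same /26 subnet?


Mask: 255.255.255.192
33.40.255.143 AND mask = 33.40.255.128
33.40.255.186 AND mask = 33.40.255.128
Yes, same subnet (33.40.255.128)


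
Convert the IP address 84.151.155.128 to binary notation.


84 = 01010100
151 = 10010111
155 = 10011011
128 = 10000000
Binary: 01010100.10010111.10011011.10000000


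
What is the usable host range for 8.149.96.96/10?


Network: 8.128.0.0
Broadcast: 8.191.255.255
First usable = network + 1
Last usable = broadcast - 1
Range: 8.128.0.1 to 8.191.255.254


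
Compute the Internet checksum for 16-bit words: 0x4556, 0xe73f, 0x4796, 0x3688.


Sum all words (with carry folding):
+ 0x4556 = 0x4556
+ 0xe73f = 0x2c96
+ 0x4796 = 0x742c
+ 0x3688 = 0xaab4
One's complement: ~0xaab4
Checksum = 0x554b


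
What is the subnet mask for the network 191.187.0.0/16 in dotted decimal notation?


/16 means 16 network bits, 16 host bits
Binary: 11111111111111110000000000000000
Mask: 255.255.0.0


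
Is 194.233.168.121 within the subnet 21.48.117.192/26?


Subnet network: 21.48.117.192
Test IP AND mask: 194.233.168.64
No, 194.233.168.121 is not in 21.48.117.192/26


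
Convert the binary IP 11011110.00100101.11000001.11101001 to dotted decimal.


11011110 = 222
00100101 = 37
11000001 = 193
11101001 = 233
IP: 222.37.193.233


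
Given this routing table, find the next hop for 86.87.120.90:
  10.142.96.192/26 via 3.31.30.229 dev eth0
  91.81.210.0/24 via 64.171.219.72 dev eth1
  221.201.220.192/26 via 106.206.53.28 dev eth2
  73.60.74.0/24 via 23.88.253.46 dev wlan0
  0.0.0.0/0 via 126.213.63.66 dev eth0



Longest prefix match for 86.87.120.90:
  /26 10.142.96.192: no
  /24 91.81.210.0: no
  /26 221.201.220.192: no
  /24 73.60.74.0: no
  /0 0.0.0.0: MATCH
Selected: next-hop 126.213.63.66 via eth0 (matched /0)


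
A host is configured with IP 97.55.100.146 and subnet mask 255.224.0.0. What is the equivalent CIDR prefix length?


Binary: 11111111.11100000.00000000.00000000
Count leading 1s
Prefix: /11


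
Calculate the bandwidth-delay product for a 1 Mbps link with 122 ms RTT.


BDP = bandwidth * RTT
= 1 Mbps * 122 ms
= 1 * 1e6 * 122 / 1000 bits
= 122000 bits
= 15250 bytes
= 14.8926 KB
BDP = 122000 bits (15250 bytes)


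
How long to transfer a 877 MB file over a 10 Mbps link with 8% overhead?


Effective throughput = 10 * (1 - 8/100) = 9.2 Mbps
File size in Mb = 877 * 8 = 7016 Mb
Time = 7016 / 9.2
Time = 762.6087 seconds


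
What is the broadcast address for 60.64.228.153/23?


Network: 60.64.228.0/23
Host bits = 9
Set all host bits to 1:
Broadcast: 60.64.229.255


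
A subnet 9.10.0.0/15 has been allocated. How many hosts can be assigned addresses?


Host bits = 32 - 15 = 17
Total addresses = 2^17 = 131072
Usable = total - 2 (network and broadcast)
Usable hosts: 131070


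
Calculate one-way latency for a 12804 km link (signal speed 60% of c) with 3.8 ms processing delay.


Speed = 0.6 * 3e5 km/s = 180000 km/s
Propagation delay = 12804 / 180000 = 0.0711 s = 71.1333 ms
Processing delay = 3.8 ms
Total one-way latency = 74.9333 ms


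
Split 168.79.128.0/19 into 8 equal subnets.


New prefix = 19 + 3 = 22
Each subnet has 1024 addresses
  168.79.128.0/22
  168.79.132.0/22
  168.79.136.0/22
  168.79.140.0/22
  168.79.144.0/22
  168.79.148.0/22
  168.79.152.0/22
  168.79.156.0/22
Subnets: 168.79.128.0/22, 168.79.132.0/22, 168.79.136.0/22, 168.79.140.0/22, 168.79.144.0/22, 168.79.148.0/22, 168.79.152.0/22, 168.79.156.0/22


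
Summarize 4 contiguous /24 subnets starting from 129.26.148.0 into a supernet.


Original prefix: /24
Number of subnets: 4 = 2^2
New prefix = 24 - 2 = 22
Supernet: 129.26.148.0/22


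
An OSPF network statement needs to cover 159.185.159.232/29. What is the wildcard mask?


Subnet mask: 255.255.255.248
Wildcard = 255.255.255.255 - subnet mask
255 - 255 = 0
255 - 255 = 0
255 - 255 = 0
255 - 248 = 7
Wildcard: 0.0.0.7


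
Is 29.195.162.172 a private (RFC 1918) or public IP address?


RFC 1918 private ranges:
  10.0.0.0/8 (10.0.0.0 - 10.255.255.255)
  172.16.0.0/12 (172.16.0.0 - 172.31.255.255)
  192.168.0.0/16 (192.168.0.0 - 192.168.255.255)
Public (not in any RFC 1918 range)


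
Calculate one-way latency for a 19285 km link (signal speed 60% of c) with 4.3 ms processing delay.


Speed = 0.6 * 3e5 km/s = 180000 km/s
Propagation delay = 19285 / 180000 = 0.1071 s = 107.1389 ms
Processing delay = 4.3 ms
Total one-way latency = 111.4389 ms


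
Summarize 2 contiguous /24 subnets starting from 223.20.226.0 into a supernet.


Original prefix: /24
Number of subnets: 2 = 2^1
New prefix = 24 - 1 = 23
Supernet: 223.20.226.0/23


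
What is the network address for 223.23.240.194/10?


IP:   11011111.00010111.11110000.11000010
Mask: 11111111.11000000.00000000.00000000
AND operation:
Net:  11011111.00000000.00000000.00000000
Network: 223.0.0.0/10


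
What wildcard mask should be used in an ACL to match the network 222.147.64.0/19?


Subnet mask: 255.255.224.0
Wildcard = 255.255.255.255 - subnet mask
255 - 255 = 0
255 - 255 = 0
255 - 224 = 31
255 - 0 = 255
Wildcard: 0.0.31.255


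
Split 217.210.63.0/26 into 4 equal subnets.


New prefix = 26 + 2 = 28
Each subnet has 16 addresses
  217.210.63.0/28
  217.210.63.16/28
  217.210.63.32/28
  217.210.63.48/28
Subnets: 217.210.63.0/28, 217.210.63.16/28, 217.210.63.32/28, 217.210.63.48/28


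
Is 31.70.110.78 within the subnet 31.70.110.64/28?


Subnet network: 31.70.110.64
Test IP AND mask: 31.70.110.64
Yes, 31.70.110.78 is in 31.70.110.64/28


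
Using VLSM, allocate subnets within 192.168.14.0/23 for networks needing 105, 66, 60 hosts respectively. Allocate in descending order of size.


105 hosts -> /25 (126 usable): 192.168.14.0/25
66 hosts -> /25 (126 usable): 192.168.14.128/25
60 hosts -> /26 (62 usable): 192.168.15.0/26
Allocation: 192.168.14.0/25 (105 hosts, 126 usable); 192.168.14.128/25 (66 hosts, 126 usable); 192.168.15.0/26 (60 hosts, 62 usable)


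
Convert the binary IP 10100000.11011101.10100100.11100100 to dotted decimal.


10100000 = 160
11011101 = 221
10100100 = 164
11100100 = 228
IP: 160.221.164.228


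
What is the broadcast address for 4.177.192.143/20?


Network: 4.177.192.0/20
Host bits = 12
Set all host bits to 1:
Broadcast: 4.177.207.255


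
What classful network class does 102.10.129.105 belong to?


First octet: 102
Binary: 01100110
0xxxxxxx -> Class A (1-126)
Class A, default mask 255.0.0.0 (/8)


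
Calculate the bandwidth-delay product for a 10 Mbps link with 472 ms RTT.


BDP = bandwidth * RTT
= 10 Mbps * 472 ms
= 10 * 1e6 * 472 / 1000 bits
= 4720000 bits
= 590000 bytes
= 576.1719 KB
BDP = 4720000 bits (590000 bytes)


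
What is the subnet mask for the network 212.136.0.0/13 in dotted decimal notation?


/13 means 13 network bits, 19 host bits
Binary: 11111111111110000000000000000000
Mask: 255.248.0.0


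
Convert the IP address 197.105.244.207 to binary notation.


197 = 11000101
105 = 01101001
244 = 11110100
207 = 11001111
Binary: 11000101.01101001.11110100.11001111


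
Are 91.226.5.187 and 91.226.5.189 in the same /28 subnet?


Mask: 255.255.255.240
91.226.5.187 AND mask = 91.226.5.176
91.226.5.189 AND mask = 91.226.5.176
Yes, same subnet (91.226.5.176)


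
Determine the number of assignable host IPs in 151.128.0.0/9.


Host bits = 32 - 9 = 23
Total addresses = 2^23 = 8388608
Usable = total - 2 (network and broadcast)
Usable hosts: 8388606


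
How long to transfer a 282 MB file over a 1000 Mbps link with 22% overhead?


Effective throughput = 1000 * (1 - 22/100) = 780 Mbps
File size in Mb = 282 * 8 = 2256 Mb
Time = 2256 / 780
Time = 2.8923 seconds


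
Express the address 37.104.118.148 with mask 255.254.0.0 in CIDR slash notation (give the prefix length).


Binary: 11111111.11111110.00000000.00000000
Count leading 1s
Prefix: /15


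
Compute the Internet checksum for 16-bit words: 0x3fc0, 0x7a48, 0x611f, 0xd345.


Sum all words (with carry folding):
+ 0x3fc0 = 0x3fc0
+ 0x7a48 = 0xba08
+ 0x611f = 0x1b28
+ 0xd345 = 0xee6d
One's complement: ~0xee6d
Checksum = 0x1192


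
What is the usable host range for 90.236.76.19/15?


Network: 90.236.0.0
Broadcast: 90.237.255.255
First usable = network + 1
Last usable = broadcast - 1
Range: 90.236.0.1 to 90.237.255.254


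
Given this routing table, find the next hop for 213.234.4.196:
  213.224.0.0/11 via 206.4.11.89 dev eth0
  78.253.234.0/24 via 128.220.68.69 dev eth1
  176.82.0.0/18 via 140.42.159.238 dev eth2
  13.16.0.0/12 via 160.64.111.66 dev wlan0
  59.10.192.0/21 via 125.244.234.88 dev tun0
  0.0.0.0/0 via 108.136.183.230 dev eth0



Longest prefix match for 213.234.4.196:
  /11 213.224.0.0: MATCH
  /24 78.253.234.0: no
  /18 176.82.0.0: no
  /12 13.16.0.0: no
  /21 59.10.192.0: no
  /0 0.0.0.0: MATCH
Selected: next-hop 206.4.11.89 via eth0 (matched /11)


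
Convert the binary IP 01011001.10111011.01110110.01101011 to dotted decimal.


01011001 = 89
10111011 = 187
01110110 = 118
01101011 = 107
IP: 89.187.118.107


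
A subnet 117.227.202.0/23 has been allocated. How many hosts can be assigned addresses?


Host bits = 32 - 23 = 9
Total addresses = 2^9 = 512
Usable = total - 2 (network and broadcast)
Usable hosts: 510


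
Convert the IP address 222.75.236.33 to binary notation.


222 = 11011110
75 = 01001011
236 = 11101100
33 = 00100001
Binary: 11011110.01001011.11101100.00100001


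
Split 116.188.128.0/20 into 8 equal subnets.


New prefix = 20 + 3 = 23
Each subnet has 512 addresses
  116.188.128.0/23
  116.188.130.0/23
  116.188.132.0/23
  116.188.134.0/23
  116.188.136.0/23
  116.188.138.0/23
  116.188.140.0/23
  116.188.142.0/23
Subnets: 116.188.128.0/23, 116.188.130.0/23, 116.188.132.0/23, 116.188.134.0/23, 116.188.136.0/23, 116.188.138.0/23, 116.188.140.0/23, 116.188.142.0/23


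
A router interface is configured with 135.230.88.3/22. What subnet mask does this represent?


/22 means 22 network bits, 10 host bits
Binary: 11111111111111111111110000000000
Mask: 255.255.252.0


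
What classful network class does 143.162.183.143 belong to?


First octet: 143
Binary: 10001111
10xxxxxx -> Class B (128-191)
Class B, default mask 255.255.0.0 (/16)


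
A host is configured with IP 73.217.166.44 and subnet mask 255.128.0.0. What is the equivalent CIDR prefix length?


Binary: 11111111.10000000.00000000.00000000
Count leading 1s
Prefix: /9


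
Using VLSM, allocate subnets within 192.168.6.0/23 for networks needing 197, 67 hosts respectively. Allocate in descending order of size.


197 hosts -> /24 (254 usable): 192.168.6.0/24
67 hosts -> /25 (126 usable): 192.168.7.0/25
Allocation: 192.168.6.0/24 (197 hosts, 254 usable); 192.168.7.0/25 (67 hosts, 126 usable)


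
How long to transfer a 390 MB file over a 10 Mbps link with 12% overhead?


Effective throughput = 10 * (1 - 12/100) = 8.8 Mbps
File size in Mb = 390 * 8 = 3120 Mb
Time = 3120 / 8.8
Time = 354.5455 seconds


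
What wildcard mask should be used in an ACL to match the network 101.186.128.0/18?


Subnet mask: 255.255.192.0
Wildcard = 255.255.255.255 - subnet mask
255 - 255 = 0
255 - 255 = 0
255 - 192 = 63
255 - 0 = 255
Wildcard: 0.0.63.255


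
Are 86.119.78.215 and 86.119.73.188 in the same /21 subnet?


Mask: 255.255.248.0
86.119.78.215 AND mask = 86.119.72.0
86.119.73.188 AND mask = 86.119.72.0
Yes, same subnet (86.119.72.0)


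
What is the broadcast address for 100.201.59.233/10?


Network: 100.192.0.0/10
Host bits = 22
Set all host bits to 1:
Broadcast: 100.255.255.255


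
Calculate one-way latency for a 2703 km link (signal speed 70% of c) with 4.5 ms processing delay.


Speed = 0.7 * 3e5 km/s = 210000 km/s
Propagation delay = 2703 / 210000 = 0.0129 s = 12.8714 ms
Processing delay = 4.5 ms
Total one-way latency = 17.3714 ms


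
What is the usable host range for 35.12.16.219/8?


Network: 35.0.0.0
Broadcast: 35.255.255.255
First usable = network + 1
Last usable = broadcast - 1
Range: 35.0.0.1 to 35.255.255.254


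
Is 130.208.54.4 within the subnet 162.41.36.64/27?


Subnet network: 162.41.36.64
Test IP AND mask: 130.208.54.0
No, 130.208.54.4 is not in 162.41.36.64/27


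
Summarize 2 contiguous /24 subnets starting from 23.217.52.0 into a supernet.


Original prefix: /24
Number of subnets: 2 = 2^1
New prefix = 24 - 1 = 23
Supernet: 23.217.52.0/23


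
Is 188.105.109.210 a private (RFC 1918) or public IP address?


RFC 1918 private ranges:
  10.0.0.0/8 (10.0.0.0 - 10.255.255.255)
  172.16.0.0/12 (172.16.0.0 - 172.31.255.255)
  192.168.0.0/16 (192.168.0.0 - 192.168.255.255)
Public (not in any RFC 1918 range)


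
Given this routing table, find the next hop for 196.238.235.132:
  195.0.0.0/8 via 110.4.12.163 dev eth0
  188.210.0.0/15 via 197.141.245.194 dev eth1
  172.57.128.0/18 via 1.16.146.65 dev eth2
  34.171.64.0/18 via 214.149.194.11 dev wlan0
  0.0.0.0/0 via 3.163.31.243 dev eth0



Longest prefix match for 196.238.235.132:
  /8 195.0.0.0: no
  /15 188.210.0.0: no
  /18 172.57.128.0: no
  /18 34.171.64.0: no
  /0 0.0.0.0: MATCH
Selected: next-hop 3.163.31.243 via eth0 (matched /0)


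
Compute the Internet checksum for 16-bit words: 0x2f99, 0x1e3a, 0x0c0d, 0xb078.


Sum all words (with carry folding):
+ 0x2f99 = 0x2f99
+ 0x1e3a = 0x4dd3
+ 0x0c0d = 0x59e0
+ 0xb078 = 0x0a59
One's complement: ~0x0a59
Checksum = 0xf5a6


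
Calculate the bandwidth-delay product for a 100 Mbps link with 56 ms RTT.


BDP = bandwidth * RTT
= 100 Mbps * 56 ms
= 100 * 1e6 * 56 / 1000 bits
= 5600000 bits
= 700000 bytes
= 683.5938 KB
BDP = 5600000 bits (700000 bytes)


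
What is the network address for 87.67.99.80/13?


IP:   01010111.01000011.01100011.01010000
Mask: 11111111.11111000.00000000.00000000
AND operation:
Net:  01010111.01000000.00000000.00000000
Network: 87.64.0.0/13


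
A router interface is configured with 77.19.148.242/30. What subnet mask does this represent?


/30 means 30 network bits, 2 host bits
Binary: 11111111111111111111111111111100
Mask: 255.255.255.252


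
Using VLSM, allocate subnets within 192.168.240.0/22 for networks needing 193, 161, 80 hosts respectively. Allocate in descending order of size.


193 hosts -> /24 (254 usable): 192.168.240.0/24
161 hosts -> /24 (254 usable): 192.168.241.0/24
80 hosts -> /25 (126 usable): 192.168.242.0/25
Allocation: 192.168.240.0/24 (193 hosts, 254 usable); 192.168.241.0/24 (161 hosts, 254 usable); 192.168.242.0/25 (80 hosts, 126 usable)


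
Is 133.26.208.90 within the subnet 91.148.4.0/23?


Subnet network: 91.148.4.0
Test IP AND mask: 133.26.208.0
No, 133.26.208.90 is not in 91.148.4.0/23


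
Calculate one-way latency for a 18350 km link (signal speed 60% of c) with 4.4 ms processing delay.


Speed = 0.6 * 3e5 km/s = 180000 km/s
Propagation delay = 18350 / 180000 = 0.1019 s = 101.9444 ms
Processing delay = 4.4 ms
Total one-way latency = 106.3444 ms


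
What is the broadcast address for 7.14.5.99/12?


Network: 7.0.0.0/12
Host bits = 20
Set all host bits to 1:
Broadcast: 7.15.255.255


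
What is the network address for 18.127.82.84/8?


IP:   00010010.01111111.01010010.01010100
Mask: 11111111.00000000.00000000.00000000
AND operation:
Net:  00010010.00000000.00000000.00000000
Network: 18.0.0.0/8


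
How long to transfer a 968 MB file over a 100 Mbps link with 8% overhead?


Effective throughput = 100 * (1 - 8/100) = 92 Mbps
File size in Mb = 968 * 8 = 7744 Mb
Time = 7744 / 92
Time = 84.1739 seconds


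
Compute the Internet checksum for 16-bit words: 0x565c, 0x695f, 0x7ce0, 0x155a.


Sum all words (with carry folding):
+ 0x565c = 0x565c
+ 0x695f = 0xbfbb
+ 0x7ce0 = 0x3c9c
+ 0x155a = 0x51f6
One's complement: ~0x51f6
Checksum = 0xae09


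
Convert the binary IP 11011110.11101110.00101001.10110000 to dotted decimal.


11011110 = 222
11101110 = 238
00101001 = 41
10110000 = 176
IP: 222.238.41.176


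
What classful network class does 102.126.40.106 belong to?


First octet: 102
Binary: 01100110
0xxxxxxx -> Class A (1-126)
Class A, default mask 255.0.0.0 (/8)


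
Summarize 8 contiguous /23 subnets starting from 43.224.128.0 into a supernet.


Original prefix: /23
Number of subnets: 8 = 2^3
New prefix = 23 - 3 = 20
Supernet: 43.224.128.0/20


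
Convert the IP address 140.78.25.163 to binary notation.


140 = 10001100
78 = 01001110
25 = 00011001
163 = 10100011
Binary: 10001100.01001110.00011001.10100011


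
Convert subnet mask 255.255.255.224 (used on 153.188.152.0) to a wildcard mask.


Subnet mask: 255.255.255.224
Wildcard = 255.255.255.255 - subnet mask
255 - 255 = 0
255 - 255 = 0
255 - 255 = 0
255 - 224 = 31
Wildcard: 0.0.0.31


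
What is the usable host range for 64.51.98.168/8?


Network: 64.0.0.0
Broadcast: 64.255.255.255
First usable = network + 1
Last usable = broadcast - 1
Range: 64.0.0.1 to 64.255.255.254


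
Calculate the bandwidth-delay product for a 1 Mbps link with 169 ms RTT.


BDP = bandwidth * RTT
= 1 Mbps * 169 ms
= 1 * 1e6 * 169 / 1000 bits
= 169000 bits
= 21125 bytes
= 20.6299 KB
BDP = 169000 bits (21125 bytes)


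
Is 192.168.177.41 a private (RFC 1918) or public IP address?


RFC 1918 private ranges:
  10.0.0.0/8 (10.0.0.0 - 10.255.255.255)
  172.16.0.0/12 (172.16.0.0 - 172.31.255.255)
  192.168.0.0/16 (192.168.0.0 - 192.168.255.255)
Private (in 192.168.0.0/16)


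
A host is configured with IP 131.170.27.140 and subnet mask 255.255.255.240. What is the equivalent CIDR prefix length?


Binary: 11111111.11111111.11111111.11110000
Count leading 1s
Prefix: /28


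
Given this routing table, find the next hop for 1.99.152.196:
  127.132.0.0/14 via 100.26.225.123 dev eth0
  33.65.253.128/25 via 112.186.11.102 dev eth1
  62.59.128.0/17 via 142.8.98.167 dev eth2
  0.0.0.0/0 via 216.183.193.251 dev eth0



Longest prefix match for 1.99.152.196:
  /14 127.132.0.0: no
  /25 33.65.253.128: no
  /17 62.59.128.0: no
  /0 0.0.0.0: MATCH
Selected: next-hop 216.183.193.251 via eth0 (matched /0)


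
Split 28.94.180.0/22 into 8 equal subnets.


New prefix = 22 + 3 = 25
Each subnet has 128 addresses
  28.94.180.0/25
  28.94.180.128/25
  28.94.181.0/25
  28.94.181.128/25
  28.94.182.0/25
  28.94.182.128/25
  28.94.183.0/25
  28.94.183.128/25
Subnets: 28.94.180.0/25, 28.94.180.128/25, 28.94.181.0/25, 28.94.181.128/25, 28.94.182.0/25, 28.94.182.128/25, 28.94.183.0/25, 28.94.183.128/25


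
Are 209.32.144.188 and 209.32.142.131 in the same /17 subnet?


Mask: 255.255.128.0
209.32.144.188 AND mask = 209.32.128.0
209.32.142.131 AND mask = 209.32.128.0
Yes, same subnet (209.32.128.0)


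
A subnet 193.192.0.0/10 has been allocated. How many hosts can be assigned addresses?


Host bits = 32 - 10 = 22
Total addresses = 2^22 = 4194304
Usable = total - 2 (network and broadcast)
Usable hosts: 4194302


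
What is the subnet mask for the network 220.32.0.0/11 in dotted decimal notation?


/11 means 11 network bits, 21 host bits
Binary: 11111111111000000000000000000000
Mask: 255.224.0.0


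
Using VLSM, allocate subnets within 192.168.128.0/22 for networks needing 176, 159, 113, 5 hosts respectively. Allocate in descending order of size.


176 hosts -> /24 (254 usable): 192.168.128.0/24
159 hosts -> /24 (254 usable): 192.168.129.0/24
113 hosts -> /25 (126 usable): 192.168.130.0/25
5 hosts -> /29 (6 usable): 192.168.130.128/29
Allocation: 192.168.128.0/24 (176 hosts, 254 usable); 192.168.129.0/24 (159 hosts, 254 usable); 192.168.130.0/25 (113 hosts, 126 usable); 192.168.130.128/29 (5 hosts, 6 usable)


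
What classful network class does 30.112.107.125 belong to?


First octet: 30
Binary: 00011110
0xxxxxxx -> Class A (1-126)
Class A, default mask 255.0.0.0 (/8)


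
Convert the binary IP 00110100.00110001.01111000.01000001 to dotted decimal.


00110100 = 52
00110001 = 49
01111000 = 120
01000001 = 65
IP: 52.49.120.65


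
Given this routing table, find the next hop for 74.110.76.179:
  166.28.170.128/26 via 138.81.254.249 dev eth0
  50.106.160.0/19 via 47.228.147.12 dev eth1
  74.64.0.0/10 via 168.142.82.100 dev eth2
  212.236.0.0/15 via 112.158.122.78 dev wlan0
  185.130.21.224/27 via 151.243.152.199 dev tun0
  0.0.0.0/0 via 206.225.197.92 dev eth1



Longest prefix match for 74.110.76.179:
  /26 166.28.170.128: no
  /19 50.106.160.0: no
  /10 74.64.0.0: MATCH
  /15 212.236.0.0: no
  /27 185.130.21.224: no
  /0 0.0.0.0: MATCH
Selected: next-hop 168.142.82.100 via eth2 (matched /10)


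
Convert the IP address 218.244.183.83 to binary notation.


218 = 11011010
244 = 11110100
183 = 10110111
83 = 01010011
Binary: 11011010.11110100.10110111.01010011


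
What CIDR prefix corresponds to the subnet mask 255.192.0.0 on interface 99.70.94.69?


Binary: 11111111.11000000.00000000.00000000
Count leading 1s
Prefix: /10


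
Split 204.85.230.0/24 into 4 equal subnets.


New prefix = 24 + 2 = 26
Each subnet has 64 addresses
  204.85.230.0/26
  204.85.230.64/26
  204.85.230.128/26
  204.85.230.192/26
Subnets: 204.85.230.0/26, 204.85.230.64/26, 204.85.230.128/26, 204.85.230.192/26


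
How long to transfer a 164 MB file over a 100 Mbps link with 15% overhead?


Effective throughput = 100 * (1 - 15/100) = 85 Mbps
File size in Mb = 164 * 8 = 1312 Mb
Time = 1312 / 85
Time = 15.4353 seconds


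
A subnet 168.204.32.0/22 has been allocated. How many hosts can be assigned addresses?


Host bits = 32 - 22 = 10
Total addresses = 2^10 = 1024
Usable = total - 2 (network and broadcast)
Usable hosts: 1022


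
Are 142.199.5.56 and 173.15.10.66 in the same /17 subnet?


Mask: 255.255.128.0
142.199.5.56 AND mask = 142.199.0.0
173.15.10.66 AND mask = 173.15.0.0
No, different subnets (142.199.0.0 vs 173.15.0.0)


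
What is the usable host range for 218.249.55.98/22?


Network: 218.249.52.0
Broadcast: 218.249.55.255
First usable = network + 1
Last usable = broadcast - 1
Range: 218.249.52.1 to 218.249.55.254


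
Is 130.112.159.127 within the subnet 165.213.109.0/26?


Subnet network: 165.213.109.0
Test IP AND mask: 130.112.159.64
No, 130.112.159.127 is not in 165.213.109.0/26


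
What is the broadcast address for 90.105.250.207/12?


Network: 90.96.0.0/12
Host bits = 20
Set all host bits to 1:
Broadcast: 90.111.255.255


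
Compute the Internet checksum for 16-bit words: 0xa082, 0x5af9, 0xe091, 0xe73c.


Sum all words (with carry folding):
+ 0xa082 = 0xa082
+ 0x5af9 = 0xfb7b
+ 0xe091 = 0xdc0d
+ 0xe73c = 0xc34a
One's complement: ~0xc34a
Checksum = 0x3cb5


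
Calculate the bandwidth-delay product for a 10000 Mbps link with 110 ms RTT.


BDP = bandwidth * RTT
= 10000 Mbps * 110 ms
= 10000 * 1e6 * 110 / 1000 bits
= 1100000000 bits
= 137500000 bytes
= 134277.3438 KB
BDP = 1100000000 bits (137500000 bytes)


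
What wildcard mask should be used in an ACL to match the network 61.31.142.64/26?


Subnet mask: 255.255.255.192
Wildcard = 255.255.255.255 - subnet mask
255 - 255 = 0
255 - 255 = 0
255 - 255 = 0
255 - 192 = 63
Wildcard: 0.0.0.63


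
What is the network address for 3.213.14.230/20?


IP:   00000011.11010101.00001110.11100110
Mask: 11111111.11111111.11110000.00000000
AND operation:
Net:  00000011.11010101.00000000.00000000
Network: 3.213.0.0/20
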